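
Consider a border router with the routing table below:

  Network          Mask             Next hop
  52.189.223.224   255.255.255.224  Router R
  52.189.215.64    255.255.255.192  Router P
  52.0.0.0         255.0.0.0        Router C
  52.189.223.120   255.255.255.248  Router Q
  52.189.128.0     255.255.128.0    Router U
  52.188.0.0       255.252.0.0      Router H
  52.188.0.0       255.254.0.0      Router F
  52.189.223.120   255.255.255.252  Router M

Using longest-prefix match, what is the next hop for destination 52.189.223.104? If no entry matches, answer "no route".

Routes whose prefix contains 52.189.223.104:
  52.0.0.0/8 (52.0.0.0 - 52.255.255.255) -> Router C
  52.188.0.0/14 (52.188.0.0 - 52.191.255.255) -> Router H
  52.188.0.0/15 (52.188.0.0 - 52.189.255.255) -> Router F
  52.189.128.0/17 (52.189.128.0 - 52.189.255.255) -> Router U
More-specific entries that do NOT match:
  52.189.223.120/30 (52.189.223.120 - 52.189.223.123) does not contain 52.189.223.104
  52.189.223.120/29 (52.189.223.120 - 52.189.223.127) does not contain 52.189.223.104
  52.189.223.224/27 (52.189.223.224 - 52.189.223.255) does not contain 52.189.223.104
  52.189.215.64/26 (52.189.215.64 - 52.189.215.127) does not contain 52.189.223.104
Longest matching prefix is /17 -> next hop Router U.

Router U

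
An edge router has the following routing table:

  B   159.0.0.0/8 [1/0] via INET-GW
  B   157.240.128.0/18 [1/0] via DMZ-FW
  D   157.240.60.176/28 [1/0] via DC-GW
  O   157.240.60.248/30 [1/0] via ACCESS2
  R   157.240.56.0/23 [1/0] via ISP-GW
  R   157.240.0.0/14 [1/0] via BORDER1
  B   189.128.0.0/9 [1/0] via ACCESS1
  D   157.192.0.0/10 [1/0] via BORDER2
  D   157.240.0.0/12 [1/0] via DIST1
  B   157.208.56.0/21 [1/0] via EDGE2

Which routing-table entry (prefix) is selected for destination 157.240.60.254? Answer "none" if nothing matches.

157.240.0.0/14

Entries matching 157.240.60.254:
  157.192.0.0/10 (157.192.0.0 - 157.255.255.255)
  157.240.0.0/12 (157.240.0.0 - 157.255.255.255)
  157.240.0.0/14 (157.240.0.0 - 157.243.255.255)
Most specific is 157.240.0.0/14.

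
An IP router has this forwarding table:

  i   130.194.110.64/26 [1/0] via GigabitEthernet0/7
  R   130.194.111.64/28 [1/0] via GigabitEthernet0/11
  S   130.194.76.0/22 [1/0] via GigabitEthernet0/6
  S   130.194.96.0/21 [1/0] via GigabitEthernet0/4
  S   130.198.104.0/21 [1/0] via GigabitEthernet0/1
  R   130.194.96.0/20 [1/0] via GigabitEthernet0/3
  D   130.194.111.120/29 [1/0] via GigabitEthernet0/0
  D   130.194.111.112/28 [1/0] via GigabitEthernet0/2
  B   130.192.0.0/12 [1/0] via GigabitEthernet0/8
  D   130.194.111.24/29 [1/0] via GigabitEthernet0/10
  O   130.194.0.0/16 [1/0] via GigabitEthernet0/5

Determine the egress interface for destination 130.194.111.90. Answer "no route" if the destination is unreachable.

GigabitEthernet0/3

Routes whose prefix contains 130.194.111.90:
  130.192.0.0/12 (130.192.0.0 - 130.207.255.255) -> GigabitEthernet0/8
  130.194.0.0/16 (130.194.0.0 - 130.194.255.255) -> GigabitEthernet0/5
  130.194.96.0/20 (130.194.96.0 - 130.194.111.255) -> GigabitEthernet0/3
More-specific entries that do NOT match:
  130.194.111.120/29 (130.194.111.120 - 130.194.111.127) does not contain 130.194.111.90
  130.194.111.24/29 (130.194.111.24 - 130.194.111.31) does not contain 130.194.111.90
  130.194.111.64/28 (130.194.111.64 - 130.194.111.79) does not contain 130.194.111.90
  130.194.111.112/28 (130.194.111.112 - 130.194.111.127) does not contain 130.194.111.90
  130.194.110.64/26 (130.194.110.64 - 130.194.110.127) does not contain 130.194.111.90
  130.194.76.0/22 (130.194.76.0 - 130.194.79.255) does not contain 130.194.111.90
  130.194.96.0/21 (130.194.96.0 - 130.194.103.255) does not contain 130.194.111.90
  130.198.104.0/21 (130.198.104.0 - 130.198.111.255) does not contain 130.194.111.90
Longest matching prefix is /20 -> interface GigabitEthernet0/3.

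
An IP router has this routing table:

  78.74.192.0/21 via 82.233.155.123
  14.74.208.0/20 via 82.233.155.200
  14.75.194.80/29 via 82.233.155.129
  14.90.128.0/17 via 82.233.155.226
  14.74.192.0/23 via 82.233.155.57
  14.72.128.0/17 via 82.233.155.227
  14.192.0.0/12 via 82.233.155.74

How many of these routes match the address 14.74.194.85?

0

No listed prefix contains 14.74.194.85.
Total matching entries: 0.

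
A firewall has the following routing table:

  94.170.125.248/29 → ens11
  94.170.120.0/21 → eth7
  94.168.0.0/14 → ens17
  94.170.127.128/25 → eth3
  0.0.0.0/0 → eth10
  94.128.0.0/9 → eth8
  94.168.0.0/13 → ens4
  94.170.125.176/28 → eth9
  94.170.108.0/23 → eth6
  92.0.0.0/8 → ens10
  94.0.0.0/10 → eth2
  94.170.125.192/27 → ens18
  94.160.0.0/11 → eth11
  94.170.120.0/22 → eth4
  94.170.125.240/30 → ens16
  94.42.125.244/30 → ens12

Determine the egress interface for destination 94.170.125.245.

Routes whose prefix contains 94.170.125.245:
  0.0.0.0/0 (default, matches everything) -> eth10
  94.128.0.0/9 (94.128.0.0 - 94.255.255.255) -> eth8
  94.160.0.0/11 (94.160.0.0 - 94.191.255.255) -> eth11
  94.168.0.0/13 (94.168.0.0 - 94.175.255.255) -> ens4
  94.168.0.0/14 (94.168.0.0 - 94.171.255.255) -> ens17
  94.170.120.0/21 (94.170.120.0 - 94.170.127.255) -> eth7
More-specific entries that do NOT match:
  94.170.125.240/30 (94.170.125.240 - 94.170.125.243) does not contain 94.170.125.245
  94.42.125.244/30 (94.42.125.244 - 94.42.125.247) does not contain 94.170.125.245
  94.170.125.248/29 (94.170.125.248 - 94.170.125.255) does not contain 94.170.125.245
  94.170.125.176/28 (94.170.125.176 - 94.170.125.191) does not contain 94.170.125.245
  94.170.125.192/27 (94.170.125.192 - 94.170.125.223) does not contain 94.170.125.245
  94.170.127.128/25 (94.170.127.128 - 94.170.127.255) does not contain 94.170.125.245
  94.170.108.0/23 (94.170.108.0 - 94.170.109.255) does not contain 94.170.125.245
  94.170.120.0/22 (94.170.120.0 - 94.170.123.255) does not contain 94.170.125.245
Longest matching prefix is /21 -> interface eth7.

eth7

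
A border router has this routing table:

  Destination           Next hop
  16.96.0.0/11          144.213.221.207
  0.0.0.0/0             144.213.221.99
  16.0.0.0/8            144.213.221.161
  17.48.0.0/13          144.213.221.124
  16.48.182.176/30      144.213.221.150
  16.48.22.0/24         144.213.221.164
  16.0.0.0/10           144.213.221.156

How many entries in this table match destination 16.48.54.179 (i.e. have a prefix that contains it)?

3

Prefixes containing 16.48.54.179:
  0.0.0.0/0 (default, matches everything)
  16.0.0.0/8 (16.0.0.0 - 16.255.255.255)
  16.0.0.0/10 (16.0.0.0 - 16.63.255.255)
Total matching entries: 3.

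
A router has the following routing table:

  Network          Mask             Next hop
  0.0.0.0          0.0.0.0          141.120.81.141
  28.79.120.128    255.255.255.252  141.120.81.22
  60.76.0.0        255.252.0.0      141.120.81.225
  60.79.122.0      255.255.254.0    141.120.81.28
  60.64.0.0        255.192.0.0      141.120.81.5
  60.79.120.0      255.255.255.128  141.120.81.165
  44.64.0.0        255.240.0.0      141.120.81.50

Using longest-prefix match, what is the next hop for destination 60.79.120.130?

Routes whose prefix contains 60.79.120.130:
  0.0.0.0/0 (default, matches everything) -> 141.120.81.141
  60.64.0.0/10 (60.64.0.0 - 60.127.255.255) -> 141.120.81.5
  60.76.0.0/14 (60.76.0.0 - 60.79.255.255) -> 141.120.81.225
More-specific entries that do NOT match:
  28.79.120.128/30 (28.79.120.128 - 28.79.120.131) does not contain 60.79.120.130
  60.79.120.0/25 (60.79.120.0 - 60.79.120.127) does not contain 60.79.120.130
  60.79.122.0/23 (60.79.122.0 - 60.79.123.255) does not contain 60.79.120.130
Longest matching prefix is /14 -> next hop 141.120.81.225.

141.120.81.225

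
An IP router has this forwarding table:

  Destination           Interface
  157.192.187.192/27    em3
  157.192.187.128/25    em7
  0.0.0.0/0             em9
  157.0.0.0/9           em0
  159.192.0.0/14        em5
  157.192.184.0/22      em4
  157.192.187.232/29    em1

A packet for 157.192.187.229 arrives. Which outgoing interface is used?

Routes whose prefix contains 157.192.187.229:
  0.0.0.0/0 (default, matches everything) -> em9
  157.192.184.0/22 (157.192.184.0 - 157.192.187.255) -> em4
  157.192.187.128/25 (157.192.187.128 - 157.192.187.255) -> em7
More-specific entries that do NOT match:
  157.192.187.232/29 (157.192.187.232 - 157.192.187.239) does not contain 157.192.187.229
  157.192.187.192/27 (157.192.187.192 - 157.192.187.223) does not contain 157.192.187.229
Longest matching prefix is /25 -> interface em7.

em7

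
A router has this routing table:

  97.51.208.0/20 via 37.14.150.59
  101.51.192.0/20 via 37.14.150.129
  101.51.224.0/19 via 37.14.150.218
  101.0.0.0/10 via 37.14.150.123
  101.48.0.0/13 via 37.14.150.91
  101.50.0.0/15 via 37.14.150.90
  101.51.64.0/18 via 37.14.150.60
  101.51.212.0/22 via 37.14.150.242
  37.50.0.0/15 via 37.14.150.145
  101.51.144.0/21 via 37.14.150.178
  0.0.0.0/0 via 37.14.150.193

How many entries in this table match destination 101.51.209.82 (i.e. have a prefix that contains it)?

4

Prefixes containing 101.51.209.82:
  0.0.0.0/0 (default, matches everything)
  101.0.0.0/10 (101.0.0.0 - 101.63.255.255)
  101.48.0.0/13 (101.48.0.0 - 101.55.255.255)
  101.50.0.0/15 (101.50.0.0 - 101.51.255.255)
Total matching entries: 4.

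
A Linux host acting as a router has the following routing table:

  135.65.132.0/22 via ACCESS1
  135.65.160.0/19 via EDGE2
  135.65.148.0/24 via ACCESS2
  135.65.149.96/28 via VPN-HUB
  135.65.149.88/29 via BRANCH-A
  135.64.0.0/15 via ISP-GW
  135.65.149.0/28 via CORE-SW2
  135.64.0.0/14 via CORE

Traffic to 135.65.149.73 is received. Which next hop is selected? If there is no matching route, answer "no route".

Routes whose prefix contains 135.65.149.73:
  135.64.0.0/14 (135.64.0.0 - 135.67.255.255) -> CORE
  135.64.0.0/15 (135.64.0.0 - 135.65.255.255) -> ISP-GW
More-specific entries that do NOT match:
  135.65.149.88/29 (135.65.149.88 - 135.65.149.95) does not contain 135.65.149.73
  135.65.149.96/28 (135.65.149.96 - 135.65.149.111) does not contain 135.65.149.73
  135.65.149.0/28 (135.65.149.0 - 135.65.149.15) does not contain 135.65.149.73
  135.65.148.0/24 (135.65.148.0 - 135.65.148.255) does not contain 135.65.149.73
  135.65.132.0/22 (135.65.132.0 - 135.65.135.255) does not contain 135.65.149.73
  135.65.160.0/19 (135.65.160.0 - 135.65.191.255) does not contain 135.65.149.73
Longest matching prefix is /15 -> next hop ISP-GW.

ISP-GW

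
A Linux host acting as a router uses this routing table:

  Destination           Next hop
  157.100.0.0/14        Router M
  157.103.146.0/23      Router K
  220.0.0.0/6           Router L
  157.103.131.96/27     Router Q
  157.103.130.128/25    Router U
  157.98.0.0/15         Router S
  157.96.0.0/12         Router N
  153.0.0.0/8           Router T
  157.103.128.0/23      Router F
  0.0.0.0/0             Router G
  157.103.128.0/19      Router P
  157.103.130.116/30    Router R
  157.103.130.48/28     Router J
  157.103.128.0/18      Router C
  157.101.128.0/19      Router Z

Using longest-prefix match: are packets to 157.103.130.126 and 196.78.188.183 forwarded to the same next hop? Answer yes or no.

no

157.103.130.126: longest match 157.103.128.0/19 -> Router P
196.78.188.183: longest match 0.0.0.0/0 -> Router G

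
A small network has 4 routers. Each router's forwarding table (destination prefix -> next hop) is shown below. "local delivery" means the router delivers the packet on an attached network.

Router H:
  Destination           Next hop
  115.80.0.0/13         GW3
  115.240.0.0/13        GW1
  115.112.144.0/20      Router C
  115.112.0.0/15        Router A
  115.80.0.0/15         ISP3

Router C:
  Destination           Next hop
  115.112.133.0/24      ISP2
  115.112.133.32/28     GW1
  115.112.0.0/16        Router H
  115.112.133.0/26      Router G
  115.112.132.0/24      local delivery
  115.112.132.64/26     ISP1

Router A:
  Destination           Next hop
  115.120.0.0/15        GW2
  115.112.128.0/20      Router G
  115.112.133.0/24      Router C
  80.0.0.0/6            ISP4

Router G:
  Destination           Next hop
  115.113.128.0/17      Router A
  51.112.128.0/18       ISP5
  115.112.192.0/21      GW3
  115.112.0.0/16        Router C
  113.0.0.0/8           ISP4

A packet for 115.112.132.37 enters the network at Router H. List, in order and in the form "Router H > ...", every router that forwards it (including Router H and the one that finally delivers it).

Router H > Router A > Router G > Router C

At Router H: longest match for 115.112.132.37 is 115.112.0.0/15 -> Router A
At Router A: longest match for 115.112.132.37 is 115.112.128.0/20 -> Router G
At Router G: longest match for 115.112.132.37 is 115.112.0.0/16 -> Router C
At Router C: longest match for 115.112.132.37 is 115.112.132.0/24 -> local delivery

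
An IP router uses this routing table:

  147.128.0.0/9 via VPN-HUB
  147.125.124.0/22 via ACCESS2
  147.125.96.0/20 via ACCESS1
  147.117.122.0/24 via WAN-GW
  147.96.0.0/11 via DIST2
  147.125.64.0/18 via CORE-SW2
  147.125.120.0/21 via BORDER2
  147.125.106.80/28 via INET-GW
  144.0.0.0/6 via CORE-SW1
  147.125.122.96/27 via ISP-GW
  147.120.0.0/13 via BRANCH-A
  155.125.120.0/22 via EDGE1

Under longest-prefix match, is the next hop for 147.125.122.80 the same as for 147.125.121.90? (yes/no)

yes

147.125.122.80: longest match 147.125.120.0/21 -> BORDER2
147.125.121.90: longest match 147.125.120.0/21 -> BORDER2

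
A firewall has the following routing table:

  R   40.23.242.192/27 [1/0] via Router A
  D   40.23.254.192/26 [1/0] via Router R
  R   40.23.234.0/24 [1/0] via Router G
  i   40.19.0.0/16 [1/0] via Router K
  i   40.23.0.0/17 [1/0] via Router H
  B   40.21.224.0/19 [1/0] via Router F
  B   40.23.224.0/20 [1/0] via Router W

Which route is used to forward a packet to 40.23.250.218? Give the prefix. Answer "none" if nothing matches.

none

40.23.250.218 is outside every listed prefix and there is no default route.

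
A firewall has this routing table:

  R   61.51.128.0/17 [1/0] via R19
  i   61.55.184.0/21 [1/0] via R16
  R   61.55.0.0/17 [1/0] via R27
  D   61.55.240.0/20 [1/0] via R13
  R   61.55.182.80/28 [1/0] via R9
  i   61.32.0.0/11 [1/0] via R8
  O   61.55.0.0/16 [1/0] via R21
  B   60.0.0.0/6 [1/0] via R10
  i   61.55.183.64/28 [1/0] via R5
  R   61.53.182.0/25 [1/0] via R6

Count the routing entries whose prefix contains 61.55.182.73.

Prefixes containing 61.55.182.73:
  60.0.0.0/6 (60.0.0.0 - 63.255.255.255)
  61.32.0.0/11 (61.32.0.0 - 61.63.255.255)
  61.55.0.0/16 (61.55.0.0 - 61.55.255.255)
Total matching entries: 3.

3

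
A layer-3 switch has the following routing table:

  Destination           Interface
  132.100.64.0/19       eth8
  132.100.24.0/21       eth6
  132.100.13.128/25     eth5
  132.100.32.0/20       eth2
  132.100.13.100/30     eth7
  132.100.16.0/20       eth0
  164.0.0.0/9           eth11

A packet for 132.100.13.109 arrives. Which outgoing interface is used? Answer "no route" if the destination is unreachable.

No entry's prefix contains 132.100.13.109; there is no default route.

no route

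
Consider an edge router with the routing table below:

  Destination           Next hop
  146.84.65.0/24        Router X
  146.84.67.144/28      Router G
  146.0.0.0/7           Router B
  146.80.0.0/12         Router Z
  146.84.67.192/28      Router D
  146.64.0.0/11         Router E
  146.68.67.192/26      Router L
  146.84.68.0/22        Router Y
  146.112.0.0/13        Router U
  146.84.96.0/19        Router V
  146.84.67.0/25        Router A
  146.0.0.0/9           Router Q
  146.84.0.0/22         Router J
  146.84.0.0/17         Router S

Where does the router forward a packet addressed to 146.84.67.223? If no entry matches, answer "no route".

Router S

Routes whose prefix contains 146.84.67.223:
  146.0.0.0/7 (146.0.0.0 - 147.255.255.255) -> Router B
  146.0.0.0/9 (146.0.0.0 - 146.127.255.255) -> Router Q
  146.64.0.0/11 (146.64.0.0 - 146.95.255.255) -> Router E
  146.80.0.0/12 (146.80.0.0 - 146.95.255.255) -> Router Z
  146.84.0.0/17 (146.84.0.0 - 146.84.127.255) -> Router S
More-specific entries that do NOT match:
  146.84.67.144/28 (146.84.67.144 - 146.84.67.159) does not contain 146.84.67.223
  146.84.67.192/28 (146.84.67.192 - 146.84.67.207) does not contain 146.84.67.223
  146.68.67.192/26 (146.68.67.192 - 146.68.67.255) does not contain 146.84.67.223
  146.84.67.0/25 (146.84.67.0 - 146.84.67.127) does not contain 146.84.67.223
  146.84.65.0/24 (146.84.65.0 - 146.84.65.255) does not contain 146.84.67.223
  146.84.68.0/22 (146.84.68.0 - 146.84.71.255) does not contain 146.84.67.223
  146.84.0.0/22 (146.84.0.0 - 146.84.3.255) does not contain 146.84.67.223
  146.84.96.0/19 (146.84.96.0 - 146.84.127.255) does not contain 146.84.67.223
Longest matching prefix is /17 -> next hop Router S.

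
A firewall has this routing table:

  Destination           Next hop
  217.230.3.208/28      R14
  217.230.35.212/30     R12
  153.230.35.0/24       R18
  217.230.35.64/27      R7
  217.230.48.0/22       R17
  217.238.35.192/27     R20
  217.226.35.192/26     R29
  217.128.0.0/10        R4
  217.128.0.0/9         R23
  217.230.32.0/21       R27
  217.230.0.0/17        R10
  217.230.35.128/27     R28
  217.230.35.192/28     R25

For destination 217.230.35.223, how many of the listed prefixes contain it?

Prefixes containing 217.230.35.223:
  217.128.0.0/9 (217.128.0.0 - 217.255.255.255)
  217.230.0.0/17 (217.230.0.0 - 217.230.127.255)
  217.230.32.0/21 (217.230.32.0 - 217.230.39.255)
Total matching entries: 3.

3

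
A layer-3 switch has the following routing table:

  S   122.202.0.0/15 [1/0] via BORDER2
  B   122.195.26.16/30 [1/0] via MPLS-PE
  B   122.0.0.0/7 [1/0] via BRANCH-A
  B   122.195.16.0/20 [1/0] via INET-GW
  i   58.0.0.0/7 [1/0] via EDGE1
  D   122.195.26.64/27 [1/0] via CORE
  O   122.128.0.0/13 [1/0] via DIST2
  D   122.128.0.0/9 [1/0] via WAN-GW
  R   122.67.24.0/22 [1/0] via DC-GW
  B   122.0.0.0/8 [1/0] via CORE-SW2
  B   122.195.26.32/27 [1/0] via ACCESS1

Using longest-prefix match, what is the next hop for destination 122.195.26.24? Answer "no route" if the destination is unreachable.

Routes whose prefix contains 122.195.26.24:
  122.0.0.0/7 (122.0.0.0 - 123.255.255.255) -> BRANCH-A
  122.0.0.0/8 (122.0.0.0 - 122.255.255.255) -> CORE-SW2
  122.128.0.0/9 (122.128.0.0 - 122.255.255.255) -> WAN-GW
  122.195.16.0/20 (122.195.16.0 - 122.195.31.255) -> INET-GW
More-specific entries that do NOT match:
  122.195.26.16/30 (122.195.26.16 - 122.195.26.19) does not contain 122.195.26.24
  122.195.26.64/27 (122.195.26.64 - 122.195.26.95) does not contain 122.195.26.24
  122.195.26.32/27 (122.195.26.32 - 122.195.26.63) does not contain 122.195.26.24
  122.67.24.0/22 (122.67.24.0 - 122.67.27.255) does not contain 122.195.26.24
Longest matching prefix is /20 -> next hop INET-GW.

INET-GW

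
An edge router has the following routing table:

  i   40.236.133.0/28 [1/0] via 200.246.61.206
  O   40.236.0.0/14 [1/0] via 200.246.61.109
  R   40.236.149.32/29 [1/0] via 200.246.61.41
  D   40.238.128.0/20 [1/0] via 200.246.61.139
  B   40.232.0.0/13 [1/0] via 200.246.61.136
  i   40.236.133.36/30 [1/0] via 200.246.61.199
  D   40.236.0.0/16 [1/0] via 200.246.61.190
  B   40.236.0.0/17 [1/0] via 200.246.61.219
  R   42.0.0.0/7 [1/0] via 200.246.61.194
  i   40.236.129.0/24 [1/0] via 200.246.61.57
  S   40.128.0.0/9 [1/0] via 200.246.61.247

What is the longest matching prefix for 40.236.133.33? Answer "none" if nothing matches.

Entries matching 40.236.133.33:
  40.128.0.0/9 (40.128.0.0 - 40.255.255.255)
  40.232.0.0/13 (40.232.0.0 - 40.239.255.255)
  40.236.0.0/14 (40.236.0.0 - 40.239.255.255)
  40.236.0.0/16 (40.236.0.0 - 40.236.255.255)
Most specific is 40.236.0.0/16.

40.236.0.0/16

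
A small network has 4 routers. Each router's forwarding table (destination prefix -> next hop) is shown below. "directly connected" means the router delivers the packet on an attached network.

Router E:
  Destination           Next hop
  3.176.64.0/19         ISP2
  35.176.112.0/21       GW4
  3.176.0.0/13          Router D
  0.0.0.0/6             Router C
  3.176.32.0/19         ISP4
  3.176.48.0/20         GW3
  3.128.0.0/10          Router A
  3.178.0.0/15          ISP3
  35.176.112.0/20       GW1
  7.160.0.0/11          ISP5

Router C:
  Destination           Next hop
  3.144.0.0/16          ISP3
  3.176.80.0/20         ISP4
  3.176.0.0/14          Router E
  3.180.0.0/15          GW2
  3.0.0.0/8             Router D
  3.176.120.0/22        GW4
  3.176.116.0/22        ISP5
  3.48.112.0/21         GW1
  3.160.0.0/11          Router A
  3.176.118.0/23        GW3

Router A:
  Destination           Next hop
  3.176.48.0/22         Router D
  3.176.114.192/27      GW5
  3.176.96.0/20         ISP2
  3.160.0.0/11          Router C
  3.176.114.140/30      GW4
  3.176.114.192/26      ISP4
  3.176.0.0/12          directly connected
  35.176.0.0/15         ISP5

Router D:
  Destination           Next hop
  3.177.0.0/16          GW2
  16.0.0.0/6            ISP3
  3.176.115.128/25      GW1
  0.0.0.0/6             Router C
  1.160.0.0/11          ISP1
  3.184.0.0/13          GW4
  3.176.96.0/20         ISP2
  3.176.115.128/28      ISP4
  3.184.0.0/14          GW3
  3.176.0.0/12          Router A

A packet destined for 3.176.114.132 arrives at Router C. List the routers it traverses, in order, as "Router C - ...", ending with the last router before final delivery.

Router C - Router E - Router D - Router A

At Router C: longest match for 3.176.114.132 is 3.176.0.0/14 -> Router E
At Router E: longest match for 3.176.114.132 is 3.176.0.0/13 -> Router D
At Router D: longest match for 3.176.114.132 is 3.176.0.0/12 -> Router A
At Router A: longest match for 3.176.114.132 is 3.176.0.0/12 -> directly connected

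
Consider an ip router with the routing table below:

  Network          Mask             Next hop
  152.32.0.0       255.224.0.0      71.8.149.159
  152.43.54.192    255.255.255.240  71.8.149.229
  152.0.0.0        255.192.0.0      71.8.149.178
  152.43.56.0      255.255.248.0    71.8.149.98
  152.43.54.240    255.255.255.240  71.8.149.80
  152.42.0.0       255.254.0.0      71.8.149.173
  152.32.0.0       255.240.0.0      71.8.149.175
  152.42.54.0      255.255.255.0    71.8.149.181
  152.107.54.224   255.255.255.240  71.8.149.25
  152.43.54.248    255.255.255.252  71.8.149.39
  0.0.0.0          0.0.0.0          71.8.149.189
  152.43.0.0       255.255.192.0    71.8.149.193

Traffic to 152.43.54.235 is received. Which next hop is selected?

Routes whose prefix contains 152.43.54.235:
  0.0.0.0/0 (default, matches everything) -> 71.8.149.189
  152.0.0.0/10 (152.0.0.0 - 152.63.255.255) -> 71.8.149.178
  152.32.0.0/11 (152.32.0.0 - 152.63.255.255) -> 71.8.149.159
  152.32.0.0/12 (152.32.0.0 - 152.47.255.255) -> 71.8.149.175
  152.42.0.0/15 (152.42.0.0 - 152.43.255.255) -> 71.8.149.173
  152.43.0.0/18 (152.43.0.0 - 152.43.63.255) -> 71.8.149.193
More-specific entries that do NOT match:
  152.43.54.248/30 (152.43.54.248 - 152.43.54.251) does not contain 152.43.54.235
  152.43.54.192/28 (152.43.54.192 - 152.43.54.207) does not contain 152.43.54.235
  152.43.54.240/28 (152.43.54.240 - 152.43.54.255) does not contain 152.43.54.235
  152.107.54.224/28 (152.107.54.224 - 152.107.54.239) does not contain 152.43.54.235
  152.42.54.0/24 (152.42.54.0 - 152.42.54.255) does not contain 152.43.54.235
  152.43.56.0/21 (152.43.56.0 - 152.43.63.255) does not contain 152.43.54.235
Longest matching prefix is /18 -> next hop 71.8.149.193.

71.8.149.193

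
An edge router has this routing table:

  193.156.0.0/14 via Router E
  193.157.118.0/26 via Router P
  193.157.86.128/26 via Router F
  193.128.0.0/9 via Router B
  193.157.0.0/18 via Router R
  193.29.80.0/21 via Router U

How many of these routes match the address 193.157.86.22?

2

Prefixes containing 193.157.86.22:
  193.128.0.0/9 (193.128.0.0 - 193.255.255.255)
  193.156.0.0/14 (193.156.0.0 - 193.159.255.255)
Total matching entries: 2.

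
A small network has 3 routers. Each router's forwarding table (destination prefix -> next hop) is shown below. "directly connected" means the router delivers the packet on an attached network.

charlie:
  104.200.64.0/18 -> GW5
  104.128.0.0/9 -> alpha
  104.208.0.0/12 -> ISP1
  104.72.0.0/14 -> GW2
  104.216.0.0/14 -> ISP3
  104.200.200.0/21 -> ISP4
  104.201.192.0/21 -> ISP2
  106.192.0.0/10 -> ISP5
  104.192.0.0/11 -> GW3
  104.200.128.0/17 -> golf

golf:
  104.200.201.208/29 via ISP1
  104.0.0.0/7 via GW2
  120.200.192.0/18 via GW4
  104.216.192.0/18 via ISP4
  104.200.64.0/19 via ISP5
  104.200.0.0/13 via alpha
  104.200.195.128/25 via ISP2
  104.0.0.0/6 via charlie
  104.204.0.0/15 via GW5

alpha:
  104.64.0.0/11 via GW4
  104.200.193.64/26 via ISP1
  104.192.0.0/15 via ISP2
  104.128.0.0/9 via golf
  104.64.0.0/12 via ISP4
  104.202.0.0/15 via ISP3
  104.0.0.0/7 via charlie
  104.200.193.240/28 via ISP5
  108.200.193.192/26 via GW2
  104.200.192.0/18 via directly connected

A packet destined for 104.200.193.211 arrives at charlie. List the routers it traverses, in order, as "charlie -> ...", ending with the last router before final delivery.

At charlie: longest match for 104.200.193.211 is 104.200.128.0/17 -> golf
At golf: longest match for 104.200.193.211 is 104.200.0.0/13 -> alpha
At alpha: longest match for 104.200.193.211 is 104.200.192.0/18 -> directly connected

charlie -> golf -> alpha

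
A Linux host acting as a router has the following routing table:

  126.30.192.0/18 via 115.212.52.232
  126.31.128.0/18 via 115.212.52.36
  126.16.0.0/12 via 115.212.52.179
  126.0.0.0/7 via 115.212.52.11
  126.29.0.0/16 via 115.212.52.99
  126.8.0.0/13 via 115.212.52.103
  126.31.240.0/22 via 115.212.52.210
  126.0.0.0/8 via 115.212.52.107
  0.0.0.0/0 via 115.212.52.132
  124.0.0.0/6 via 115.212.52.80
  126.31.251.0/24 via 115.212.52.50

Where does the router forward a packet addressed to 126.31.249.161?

115.212.52.179

Routes whose prefix contains 126.31.249.161:
  0.0.0.0/0 (default, matches everything) -> 115.212.52.132
  124.0.0.0/6 (124.0.0.0 - 127.255.255.255) -> 115.212.52.80
  126.0.0.0/7 (126.0.0.0 - 127.255.255.255) -> 115.212.52.11
  126.0.0.0/8 (126.0.0.0 - 126.255.255.255) -> 115.212.52.107
  126.16.0.0/12 (126.16.0.0 - 126.31.255.255) -> 115.212.52.179
More-specific entries that do NOT match:
  126.31.251.0/24 (126.31.251.0 - 126.31.251.255) does not contain 126.31.249.161
  126.31.240.0/22 (126.31.240.0 - 126.31.243.255) does not contain 126.31.249.161
  126.30.192.0/18 (126.30.192.0 - 126.30.255.255) does not contain 126.31.249.161
  126.31.128.0/18 (126.31.128.0 - 126.31.191.255) does not contain 126.31.249.161
  126.29.0.0/16 (126.29.0.0 - 126.29.255.255) does not contain 126.31.249.161
  126.8.0.0/13 (126.8.0.0 - 126.15.255.255) does not contain 126.31.249.161
Longest matching prefix is /12 -> next hop 115.212.52.179.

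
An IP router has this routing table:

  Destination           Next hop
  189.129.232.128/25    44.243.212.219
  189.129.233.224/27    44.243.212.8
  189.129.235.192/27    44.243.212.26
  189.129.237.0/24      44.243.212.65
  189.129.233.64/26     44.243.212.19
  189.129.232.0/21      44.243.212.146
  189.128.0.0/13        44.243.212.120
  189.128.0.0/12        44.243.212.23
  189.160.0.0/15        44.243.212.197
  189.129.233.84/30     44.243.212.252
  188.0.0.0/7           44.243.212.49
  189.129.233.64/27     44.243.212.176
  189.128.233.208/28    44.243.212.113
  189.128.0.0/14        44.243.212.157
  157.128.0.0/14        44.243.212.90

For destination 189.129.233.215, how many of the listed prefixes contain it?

Prefixes containing 189.129.233.215:
  188.0.0.0/7 (188.0.0.0 - 189.255.255.255)
  189.128.0.0/12 (189.128.0.0 - 189.143.255.255)
  189.128.0.0/13 (189.128.0.0 - 189.135.255.255)
  189.128.0.0/14 (189.128.0.0 - 189.131.255.255)
  189.129.232.0/21 (189.129.232.0 - 189.129.239.255)
Total matching entries: 5.

5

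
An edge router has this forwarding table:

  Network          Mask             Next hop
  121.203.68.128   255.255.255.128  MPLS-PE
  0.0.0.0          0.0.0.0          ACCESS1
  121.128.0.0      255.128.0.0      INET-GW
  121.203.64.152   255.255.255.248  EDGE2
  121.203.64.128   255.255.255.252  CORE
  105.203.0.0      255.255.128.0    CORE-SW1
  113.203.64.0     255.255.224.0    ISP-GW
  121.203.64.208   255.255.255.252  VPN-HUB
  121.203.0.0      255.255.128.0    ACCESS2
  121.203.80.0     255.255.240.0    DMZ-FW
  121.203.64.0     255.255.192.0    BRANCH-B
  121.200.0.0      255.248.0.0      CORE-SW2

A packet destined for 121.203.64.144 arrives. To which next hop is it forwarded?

Routes whose prefix contains 121.203.64.144:
  0.0.0.0/0 (default, matches everything) -> ACCESS1
  121.128.0.0/9 (121.128.0.0 - 121.255.255.255) -> INET-GW
  121.200.0.0/13 (121.200.0.0 - 121.207.255.255) -> CORE-SW2
  121.203.0.0/17 (121.203.0.0 - 121.203.127.255) -> ACCESS2
  121.203.64.0/18 (121.203.64.0 - 121.203.127.255) -> BRANCH-B
More-specific entries that do NOT match:
  121.203.64.128/30 (121.203.64.128 - 121.203.64.131) does not contain 121.203.64.144
  121.203.64.208/30 (121.203.64.208 - 121.203.64.211) does not contain 121.203.64.144
  121.203.64.152/29 (121.203.64.152 - 121.203.64.159) does not contain 121.203.64.144
  121.203.68.128/25 (121.203.68.128 - 121.203.68.255) does not contain 121.203.64.144
  121.203.80.0/20 (121.203.80.0 - 121.203.95.255) does not contain 121.203.64.144
  113.203.64.0/19 (113.203.64.0 - 113.203.95.255) does not contain 121.203.64.144
Longest matching prefix is /18 -> next hop BRANCH-B.

BRANCH-B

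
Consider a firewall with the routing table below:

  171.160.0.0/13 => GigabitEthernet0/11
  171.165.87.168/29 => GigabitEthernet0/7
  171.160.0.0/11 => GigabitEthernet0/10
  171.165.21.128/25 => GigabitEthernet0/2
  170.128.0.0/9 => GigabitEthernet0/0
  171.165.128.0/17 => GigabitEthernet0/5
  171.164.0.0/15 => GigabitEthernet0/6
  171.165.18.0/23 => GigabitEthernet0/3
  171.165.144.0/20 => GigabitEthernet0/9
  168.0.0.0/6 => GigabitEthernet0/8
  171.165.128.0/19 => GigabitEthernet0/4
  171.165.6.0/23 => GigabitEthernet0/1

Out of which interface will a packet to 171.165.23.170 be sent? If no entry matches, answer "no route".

Routes whose prefix contains 171.165.23.170:
  168.0.0.0/6 (168.0.0.0 - 171.255.255.255) -> GigabitEthernet0/8
  171.160.0.0/11 (171.160.0.0 - 171.191.255.255) -> GigabitEthernet0/10
  171.160.0.0/13 (171.160.0.0 - 171.167.255.255) -> GigabitEthernet0/11
  171.164.0.0/15 (171.164.0.0 - 171.165.255.255) -> GigabitEthernet0/6
More-specific entries that do NOT match:
  171.165.87.168/29 (171.165.87.168 - 171.165.87.175) does not contain 171.165.23.170
  171.165.21.128/25 (171.165.21.128 - 171.165.21.255) does not contain 171.165.23.170
  171.165.18.0/23 (171.165.18.0 - 171.165.19.255) does not contain 171.165.23.170
  171.165.6.0/23 (171.165.6.0 - 171.165.7.255) does not contain 171.165.23.170
  171.165.144.0/20 (171.165.144.0 - 171.165.159.255) does not contain 171.165.23.170
  171.165.128.0/19 (171.165.128.0 - 171.165.159.255) does not contain 171.165.23.170
  171.165.128.0/17 (171.165.128.0 - 171.165.255.255) does not contain 171.165.23.170
Longest matching prefix is /15 -> interface GigabitEthernet0/6.

GigabitEthernet0/6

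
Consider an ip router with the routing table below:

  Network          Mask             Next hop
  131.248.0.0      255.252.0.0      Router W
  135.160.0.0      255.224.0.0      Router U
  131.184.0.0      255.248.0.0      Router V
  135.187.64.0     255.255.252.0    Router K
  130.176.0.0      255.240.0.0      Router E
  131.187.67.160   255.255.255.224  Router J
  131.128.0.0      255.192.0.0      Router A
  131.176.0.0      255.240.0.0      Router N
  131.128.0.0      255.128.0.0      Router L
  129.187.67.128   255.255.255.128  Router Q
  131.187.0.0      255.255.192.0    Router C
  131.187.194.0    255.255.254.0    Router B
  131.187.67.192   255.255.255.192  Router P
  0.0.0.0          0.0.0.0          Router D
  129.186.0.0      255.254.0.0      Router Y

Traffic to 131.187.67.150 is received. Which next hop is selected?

Router V

Routes whose prefix contains 131.187.67.150:
  0.0.0.0/0 (default, matches everything) -> Router D
  131.128.0.0/9 (131.128.0.0 - 131.255.255.255) -> Router L
  131.128.0.0/10 (131.128.0.0 - 131.191.255.255) -> Router A
  131.176.0.0/12 (131.176.0.0 - 131.191.255.255) -> Router N
  131.184.0.0/13 (131.184.0.0 - 131.191.255.255) -> Router V
More-specific entries that do NOT match:
  131.187.67.160/27 (131.187.67.160 - 131.187.67.191) does not contain 131.187.67.150
  131.187.67.192/26 (131.187.67.192 - 131.187.67.255) does not contain 131.187.67.150
  129.187.67.128/25 (129.187.67.128 - 129.187.67.255) does not contain 131.187.67.150
  131.187.194.0/23 (131.187.194.0 - 131.187.195.255) does not contain 131.187.67.150
  135.187.64.0/22 (135.187.64.0 - 135.187.67.255) does not contain 131.187.67.150
  131.187.0.0/18 (131.187.0.0 - 131.187.63.255) does not contain 131.187.67.150
  129.186.0.0/15 (129.186.0.0 - 129.187.255.255) does not contain 131.187.67.150
  131.248.0.0/14 (131.248.0.0 - 131.251.255.255) does not contain 131.187.67.150
Longest matching prefix is /13 -> next hop Router V.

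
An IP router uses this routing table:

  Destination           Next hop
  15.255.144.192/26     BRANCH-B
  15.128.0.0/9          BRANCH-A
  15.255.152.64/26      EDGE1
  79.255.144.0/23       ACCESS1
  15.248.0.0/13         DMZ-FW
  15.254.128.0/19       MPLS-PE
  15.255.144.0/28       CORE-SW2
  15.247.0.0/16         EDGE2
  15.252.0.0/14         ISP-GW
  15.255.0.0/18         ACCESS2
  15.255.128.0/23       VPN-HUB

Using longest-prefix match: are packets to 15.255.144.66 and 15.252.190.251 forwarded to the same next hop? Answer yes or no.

yes

15.255.144.66: longest match 15.252.0.0/14 -> ISP-GW
15.252.190.251: longest match 15.252.0.0/14 -> ISP-GW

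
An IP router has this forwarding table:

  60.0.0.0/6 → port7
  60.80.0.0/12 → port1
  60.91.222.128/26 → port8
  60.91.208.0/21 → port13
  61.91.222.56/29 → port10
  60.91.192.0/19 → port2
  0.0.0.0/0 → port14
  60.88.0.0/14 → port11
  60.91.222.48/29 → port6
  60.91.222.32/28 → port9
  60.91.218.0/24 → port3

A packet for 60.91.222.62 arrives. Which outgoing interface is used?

port2

Routes whose prefix contains 60.91.222.62:
  0.0.0.0/0 (default, matches everything) -> port14
  60.0.0.0/6 (60.0.0.0 - 63.255.255.255) -> port7
  60.80.0.0/12 (60.80.0.0 - 60.95.255.255) -> port1
  60.88.0.0/14 (60.88.0.0 - 60.91.255.255) -> port11
  60.91.192.0/19 (60.91.192.0 - 60.91.223.255) -> port2
More-specific entries that do NOT match:
  61.91.222.56/29 (61.91.222.56 - 61.91.222.63) does not contain 60.91.222.62
  60.91.222.48/29 (60.91.222.48 - 60.91.222.55) does not contain 60.91.222.62
  60.91.222.32/28 (60.91.222.32 - 60.91.222.47) does not contain 60.91.222.62
  60.91.222.128/26 (60.91.222.128 - 60.91.222.191) does not contain 60.91.222.62
  60.91.218.0/24 (60.91.218.0 - 60.91.218.255) does not contain 60.91.222.62
  60.91.208.0/21 (60.91.208.0 - 60.91.215.255) does not contain 60.91.222.62
Longest matching prefix is /19 -> interface port2.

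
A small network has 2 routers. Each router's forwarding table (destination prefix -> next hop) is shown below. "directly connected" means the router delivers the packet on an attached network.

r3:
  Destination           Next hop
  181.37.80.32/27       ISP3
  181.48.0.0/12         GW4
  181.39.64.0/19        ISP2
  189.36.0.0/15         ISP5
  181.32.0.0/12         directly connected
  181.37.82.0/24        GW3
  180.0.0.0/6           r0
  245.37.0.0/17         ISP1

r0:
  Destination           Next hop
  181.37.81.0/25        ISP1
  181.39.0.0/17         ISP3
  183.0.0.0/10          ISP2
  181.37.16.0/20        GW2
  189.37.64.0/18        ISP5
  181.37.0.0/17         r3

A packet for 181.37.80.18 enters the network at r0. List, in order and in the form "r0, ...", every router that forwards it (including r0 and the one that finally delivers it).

At r0: longest match for 181.37.80.18 is 181.37.0.0/17 -> r3
At r3: longest match for 181.37.80.18 is 181.32.0.0/12 -> directly connected

r0, r3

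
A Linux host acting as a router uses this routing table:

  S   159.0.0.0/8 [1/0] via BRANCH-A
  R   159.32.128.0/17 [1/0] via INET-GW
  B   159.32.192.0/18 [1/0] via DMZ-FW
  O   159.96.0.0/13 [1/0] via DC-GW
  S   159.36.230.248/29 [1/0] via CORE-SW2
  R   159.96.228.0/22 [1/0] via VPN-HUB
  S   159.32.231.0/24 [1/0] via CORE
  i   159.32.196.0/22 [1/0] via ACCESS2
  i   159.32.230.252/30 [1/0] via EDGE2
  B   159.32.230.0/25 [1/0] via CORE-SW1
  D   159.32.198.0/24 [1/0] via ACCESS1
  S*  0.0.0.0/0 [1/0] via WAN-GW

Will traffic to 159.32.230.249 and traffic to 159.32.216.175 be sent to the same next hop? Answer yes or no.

159.32.230.249: longest match 159.32.192.0/18 -> DMZ-FW
159.32.216.175: longest match 159.32.192.0/18 -> DMZ-FW

yes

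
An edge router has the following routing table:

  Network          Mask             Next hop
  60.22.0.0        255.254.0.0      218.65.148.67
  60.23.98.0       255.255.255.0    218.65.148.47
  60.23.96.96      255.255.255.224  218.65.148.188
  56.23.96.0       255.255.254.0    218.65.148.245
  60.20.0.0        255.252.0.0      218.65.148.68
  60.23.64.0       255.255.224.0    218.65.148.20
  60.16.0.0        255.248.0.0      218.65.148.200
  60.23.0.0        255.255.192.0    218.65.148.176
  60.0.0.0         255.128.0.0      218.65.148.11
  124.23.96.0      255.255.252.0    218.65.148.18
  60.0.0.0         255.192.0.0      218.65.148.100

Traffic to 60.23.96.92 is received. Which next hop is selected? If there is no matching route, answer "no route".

Routes whose prefix contains 60.23.96.92:
  60.0.0.0/9 (60.0.0.0 - 60.127.255.255) -> 218.65.148.11
  60.0.0.0/10 (60.0.0.0 - 60.63.255.255) -> 218.65.148.100
  60.16.0.0/13 (60.16.0.0 - 60.23.255.255) -> 218.65.148.200
  60.20.0.0/14 (60.20.0.0 - 60.23.255.255) -> 218.65.148.68
  60.22.0.0/15 (60.22.0.0 - 60.23.255.255) -> 218.65.148.67
More-specific entries that do NOT match:
  60.23.96.96/27 (60.23.96.96 - 60.23.96.127) does not contain 60.23.96.92
  60.23.98.0/24 (60.23.98.0 - 60.23.98.255) does not contain 60.23.96.92
  56.23.96.0/23 (56.23.96.0 - 56.23.97.255) does not contain 60.23.96.92
  124.23.96.0/22 (124.23.96.0 - 124.23.99.255) does not contain 60.23.96.92
  60.23.64.0/19 (60.23.64.0 - 60.23.95.255) does not contain 60.23.96.92
  60.23.0.0/18 (60.23.0.0 - 60.23.63.255) does not contain 60.23.96.92
Longest matching prefix is /15 -> next hop 218.65.148.67.

218.65.148.67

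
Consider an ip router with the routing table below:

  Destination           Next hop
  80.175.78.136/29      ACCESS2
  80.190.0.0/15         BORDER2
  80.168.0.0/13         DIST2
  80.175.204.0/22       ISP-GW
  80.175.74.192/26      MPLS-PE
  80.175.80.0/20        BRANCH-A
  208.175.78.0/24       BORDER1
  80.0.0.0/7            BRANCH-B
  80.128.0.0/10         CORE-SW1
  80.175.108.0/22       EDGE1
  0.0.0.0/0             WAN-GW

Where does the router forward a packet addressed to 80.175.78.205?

Routes whose prefix contains 80.175.78.205:
  0.0.0.0/0 (default, matches everything) -> WAN-GW
  80.0.0.0/7 (80.0.0.0 - 81.255.255.255) -> BRANCH-B
  80.128.0.0/10 (80.128.0.0 - 80.191.255.255) -> CORE-SW1
  80.168.0.0/13 (80.168.0.0 - 80.175.255.255) -> DIST2
More-specific entries that do NOT match:
  80.175.78.136/29 (80.175.78.136 - 80.175.78.143) does not contain 80.175.78.205
  80.175.74.192/26 (80.175.74.192 - 80.175.74.255) does not contain 80.175.78.205
  208.175.78.0/24 (208.175.78.0 - 208.175.78.255) does not contain 80.175.78.205
  80.175.204.0/22 (80.175.204.0 - 80.175.207.255) does not contain 80.175.78.205
  80.175.108.0/22 (80.175.108.0 - 80.175.111.255) does not contain 80.175.78.205
  80.175.80.0/20 (80.175.80.0 - 80.175.95.255) does not contain 80.175.78.205
  80.190.0.0/15 (80.190.0.0 - 80.191.255.255) does not contain 80.175.78.205
Longest matching prefix is /13 -> next hop DIST2.

DIST2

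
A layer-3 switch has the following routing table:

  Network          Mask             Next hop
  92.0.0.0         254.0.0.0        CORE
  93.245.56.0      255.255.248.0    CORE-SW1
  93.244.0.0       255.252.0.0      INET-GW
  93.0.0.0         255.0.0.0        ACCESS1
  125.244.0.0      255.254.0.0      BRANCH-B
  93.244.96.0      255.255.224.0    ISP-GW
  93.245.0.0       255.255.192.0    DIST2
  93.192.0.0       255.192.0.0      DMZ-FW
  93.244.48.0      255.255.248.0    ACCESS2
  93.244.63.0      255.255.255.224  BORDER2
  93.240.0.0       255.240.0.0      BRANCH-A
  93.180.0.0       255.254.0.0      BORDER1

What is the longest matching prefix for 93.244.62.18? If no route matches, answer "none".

Entries matching 93.244.62.18:
  92.0.0.0/7 (92.0.0.0 - 93.255.255.255)
  93.0.0.0/8 (93.0.0.0 - 93.255.255.255)
  93.192.0.0/10 (93.192.0.0 - 93.255.255.255)
  93.240.0.0/12 (93.240.0.0 - 93.255.255.255)
  93.244.0.0/14 (93.244.0.0 - 93.247.255.255)
Most specific is 93.244.0.0/14.

93.244.0.0/14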